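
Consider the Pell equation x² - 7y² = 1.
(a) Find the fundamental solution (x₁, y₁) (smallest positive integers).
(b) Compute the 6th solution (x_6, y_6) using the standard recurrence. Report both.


Step 1: Find the fundamental solution (x₁, y₁) of x² - 7y² = 1.
  Expand √7 as a continued fraction. a₀ = ⌊√7⌋ = 2; iterate m_{k+1} = d_k·a_k − m_k, d_{k+1} = (7 − m_{k+1}²)/d_k, a_{k+1} = ⌊(a₀ + m_{k+1})/d_{k+1}⌋ (starting m₀ = 0, d₀ = 1), with convergents p_k = a_k·p_{k-1} + p_{k-2}, q_k = a_k·q_{k-1} + q_{k-2} (p₋₁ = 1, q₋₁ = 0):
  k = 0: a₀ = 2; p₀/q₀ = 2/1; p₀² − 7·q₀² = 4 − 7 = -3.
  k = 1: m = 2, d = 3, a = ⌊(2 + 2)/3⌋ = 1; p/q = (1·2 + 1)/(1·1 + 0) = 3/1; p² − 7·q² = 9 − 7 = 2.
  k = 2: m = 1, d = 2, a = ⌊(2 + 1)/2⌋ = 1; p/q = (1·3 + 2)/(1·1 + 1) = 5/2; p² − 7·q² = 25 − 28 = -3.
  k = 3: m = 1, d = 3, a = ⌊(2 + 1)/3⌋ = 1; p/q = (1·5 + 3)/(1·2 + 1) = 8/3; p² − 7·q² = 64 − 63 = 1.
  The first convergent with p² − 7·q² = 1 gives the fundamental solution (x₁, y₁) = (8, 3).
Step 2: Apply the recurrence (x_{n+1}, y_{n+1}) = (x₁x_n + 7y₁y_n, x₁y_n + y₁x_n) repeatedly.
  From (x_1, y_1) = (8, 3): x_2 = 8·8 + 7·3·3 = 127; y_2 = 8·3 + 3·8 = 48.
  From (x_2, y_2) = (127, 48): x_3 = 8·127 + 7·3·48 = 2024; y_3 = 8·48 + 3·127 = 765.
  From (x_3, y_3) = (2024, 765): x_4 = 8·2024 + 7·3·765 = 32257; y_4 = 8·765 + 3·2024 = 12192.
  From (x_4, y_4) = (32257, 12192): x_5 = 8·32257 + 7·3·12192 = 514088; y_5 = 8·12192 + 3·32257 = 194307.
  From (x_5, y_5) = (514088, 194307): x_6 = 8·514088 + 7·3·194307 = 8193151; y_6 = 8·194307 + 3·514088 = 3096720.
Step 3: Verify x_6² - 7·y_6² = 67127723308801 - 67127723308800 = 1 (should be 1). ✓

(x_1, y_1) = (8, 3); (x_6, y_6) = (8193151, 3096720).


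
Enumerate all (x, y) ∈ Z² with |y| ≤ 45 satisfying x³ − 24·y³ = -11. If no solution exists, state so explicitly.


The equation is x³ - 24y³ = -11. For fixed y, x³ = 24·y³ − 11, so a solution requires the RHS to be a perfect cube.
Strategy: iterate y from -45 to 45, compute RHS = 24·y³ − 11, and check whether it is a (positive or negative) perfect cube.
Check small values of y:
  y = 0: RHS = -11 is not a perfect cube.
  y = 1: RHS = 13 is not a perfect cube.
  y = -1: RHS = -35 is not a perfect cube.
  y = 2: RHS = 181 is not a perfect cube.
  y = -2: RHS = -203 is not a perfect cube.
  y = 3: RHS = 637 is not a perfect cube.
  y = -3: RHS = -659 is not a perfect cube.
Continuing the search up to |y| = 45 finds no solutions either.
No (x, y) in the scanned range satisfies the equation.

No integer solutions with |y| ≤ 45.


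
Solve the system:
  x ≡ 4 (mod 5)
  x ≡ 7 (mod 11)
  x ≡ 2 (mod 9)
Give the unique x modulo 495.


Moduli 5, 11, 9 are pairwise coprime; by CRT there is a unique solution modulo M = 5 · 11 · 9 = 495.
Solve pairwise, accumulating the modulus:
  Start with x ≡ 4 (mod 5).
  Combine with x ≡ 7 (mod 11): since gcd(5, 11) = 1, we get a unique residue mod 55.
    Write x = 4 + 5·t and substitute into x ≡ 7 (mod 11): 5·t ≡ 7 − 4 = 3 (mod 11).
    The inverse of 5 mod 11 is 9 (since 5·9 = 45 = 4·11 + 1), so t ≡ 9·3 = 27 ≡ 5 (mod 11).
    Then x = 4 + 5·5 = 29, valid modulo lcm(5, 11) = 55: x ≡ 29 (mod 55).
  Combine with x ≡ 2 (mod 9): since gcd(55, 9) = 1, we get a unique residue mod 495.
    Write x = 29 + 55·t and substitute into x ≡ 2 (mod 9): 55·t ≡ 2 − 29 = -27 (mod 9).
    Reduce coefficients mod 9: 1·t ≡ 0 (mod 9).
    So t ≡ 0 (mod 9).
    Then x = 29 + 55·0 = 29, valid modulo lcm(55, 9) = 495: x ≡ 29 (mod 495).
Verify: 29 mod 5 = 4 ✓, 29 mod 11 = 7 ✓, 29 mod 9 = 2 ✓.

x ≡ 29 (mod 495).


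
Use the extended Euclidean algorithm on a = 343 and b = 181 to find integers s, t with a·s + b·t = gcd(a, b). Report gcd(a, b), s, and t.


Euclidean algorithm on (343, 181) — divide until remainder is 0:
  343 = 1 · 181 + 162
  181 = 1 · 162 + 19
  162 = 8 · 19 + 10
  19 = 1 · 10 + 9
  10 = 1 · 9 + 1
  9 = 9 · 1 + 0
gcd(343, 181) = 1.
Track Bezout coefficients alongside the remainders: start with r₀ = 343 = a·1 + b·0 (s = 1, t = 0) and r₁ = 181 = a·0 + b·1 (s = 0, t = 1); each new remainder r_{k+1} = r_{k-1} − q_k·r_k inherits s_{k+1} = s_{k-1} − q_k·s_k, t_{k+1} = t_{k-1} − q_k·t_k, so r_k = a·s_k + b·t_k at every step:
  q = 1: r = 162, s = 1 − 1·0 = 1, t = 0 − 1·1 = -1  (check: 343·1 + 181·(-1) = 162)
  q = 1: r = 19, s = 0 − 1·1 = -1, t = 1 − 1·(-1) = 2  (check: 343·(-1) + 181·2 = 19)
  q = 8: r = 10, s = 1 − 8·(-1) = 9, t = -1 − 8·2 = -17  (check: 343·9 + 181·(-17) = 10)
  q = 1: r = 9, s = -1 − 1·9 = -10, t = 2 − 1·(-17) = 19  (check: 343·(-10) + 181·19 = 9)
  q = 1: r = 1, s = 9 − 1·(-10) = 19, t = -17 − 1·19 = -36  (check: 343·19 + 181·(-36) = 1)
The row with r = 1 (the gcd) gives the Bezout coefficients s = 19, t = -36.
Result: 343 · (19) + 181 · (-36) = 1.

gcd(343, 181) = 1; s = 19, t = -36 (check: 343·19 + 181·(-36) = 1).


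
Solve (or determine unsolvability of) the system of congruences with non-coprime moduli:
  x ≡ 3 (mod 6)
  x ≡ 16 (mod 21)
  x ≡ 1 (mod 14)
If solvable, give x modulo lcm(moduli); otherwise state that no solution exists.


Moduli 6, 21, 14 are not pairwise coprime, so CRT works modulo lcm(m_i) when all pairwise compatibility conditions hold.
Pairwise compatibility: gcd(m_i, m_j) must divide a_i - a_j for every pair.
Merge one congruence at a time:
  Start: x ≡ 3 (mod 6).
  Combine with x ≡ 16 (mod 21): gcd(6, 21) = 3, and 16 - 3 = 13 is NOT divisible by 3.
    ⇒ system is inconsistent (no integer solution).

No solution (the system is inconsistent).


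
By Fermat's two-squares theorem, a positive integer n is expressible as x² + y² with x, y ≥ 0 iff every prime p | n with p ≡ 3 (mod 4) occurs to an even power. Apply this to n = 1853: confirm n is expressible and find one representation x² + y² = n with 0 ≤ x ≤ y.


Step 1: Factor n = 1853 = 17 · 109.
Step 2: Check the mod-4 condition on each prime factor: 17 ≡ 1 (mod 4), exponent 1; 109 ≡ 1 (mod 4), exponent 1.
All primes ≡ 3 (mod 4) appear to even exponent (or don't appear), so by the two-squares theorem n IS expressible as a sum of two squares.
Step 3: Build a representation. Here n = 17 · 109 is a product of primes ≡ 1 (mod 4). Each prime p ≡ 1 (mod 4) is itself a sum of two squares; find a² by testing p − a² for a perfect square:
  17: 17 − 1² = 16 = 4² ⇒ 17 = 1² + 4².
  109: 109 − 1² = 108, 109 − 2² = 105, 109 − 3² = 100 = 10² ⇒ 109 = 3² + 10².
  Combine using the Brahmagupta–Fibonacci identity (a² + b²)(c² + d²) = (ac − bd)² + (ad + bc)² = (ac + bd)² + (ad − bc)²:
  17 · 109 = 1853: from (1² + 4²)(3² + 10²), take (1·3 − 4·10, 1·10 + 4·3) = (3 − 40, 10 + 12) = (-37, 22); dropping signs (only squares matter) gives (37, 22); check 37² + 22² = 1369 + 484 = 1853 ✓.
Step 4: Order so x ≤ y and verify: 22² + 37² = 484 + 1369 = 1853 = n. ✓

n = 1853 = 22² + 37² (one valid representation with x ≤ y).


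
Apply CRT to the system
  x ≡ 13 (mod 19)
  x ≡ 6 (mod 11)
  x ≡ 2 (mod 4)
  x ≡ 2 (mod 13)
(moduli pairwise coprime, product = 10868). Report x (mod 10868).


Product of moduli M = 19 · 11 · 4 · 13 = 10868.
Merge one congruence at a time:
  Start: x ≡ 13 (mod 19).
  Combine with x ≡ 6 (mod 11); new modulus lcm = 209.
    Write x = 13 + 19·t and substitute into x ≡ 6 (mod 11): 19·t ≡ 6 − 13 = -7 (mod 11).
    Reduce coefficients mod 11: 8·t ≡ 4 (mod 11).
    The inverse of 8 mod 11 is 7 (since 8·7 = 56 = 5·11 + 1), so t ≡ 7·4 = 28 ≡ 6 (mod 11).
    Then x = 13 + 19·6 = 127, valid modulo lcm(19, 11) = 209: x ≡ 127 (mod 209).
  Combine with x ≡ 2 (mod 4); new modulus lcm = 836.
    Write x = 127 + 209·t and substitute into x ≡ 2 (mod 4): 209·t ≡ 2 − 127 = -125 (mod 4).
    Reduce coefficients mod 4: 1·t ≡ 3 (mod 4).
    So t ≡ 3 (mod 4).
    Then x = 127 + 209·3 = 754, valid modulo lcm(209, 4) = 836: x ≡ 754 (mod 836).
  Combine with x ≡ 2 (mod 13); new modulus lcm = 10868.
    Write x = 754 + 836·t and substitute into x ≡ 2 (mod 13): 836·t ≡ 2 − 754 = -752 (mod 13).
    Reduce coefficients mod 13: 4·t ≡ 2 (mod 13).
    The inverse of 4 mod 13 is 10 (since 4·10 = 40 = 3·13 + 1), so t ≡ 10·2 = 20 ≡ 7 (mod 13).
    Then x = 754 + 836·7 = 6606, valid modulo lcm(836, 13) = 10868: x ≡ 6606 (mod 10868).
Verify against each original: 6606 mod 19 = 13, 6606 mod 11 = 6, 6606 mod 4 = 2, 6606 mod 13 = 2.

x ≡ 6606 (mod 10868).


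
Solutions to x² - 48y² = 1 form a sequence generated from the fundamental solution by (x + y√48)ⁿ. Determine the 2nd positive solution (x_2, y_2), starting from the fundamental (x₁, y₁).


Step 1: Find the fundamental solution (x₁, y₁) of x² - 48y² = 1.
  Expand √48 as a continued fraction. a₀ = ⌊√48⌋ = 6; iterate m_{k+1} = d_k·a_k − m_k, d_{k+1} = (48 − m_{k+1}²)/d_k, a_{k+1} = ⌊(a₀ + m_{k+1})/d_{k+1}⌋ (starting m₀ = 0, d₀ = 1), with convergents p_k = a_k·p_{k-1} + p_{k-2}, q_k = a_k·q_{k-1} + q_{k-2} (p₋₁ = 1, q₋₁ = 0):
  k = 0: a₀ = 6; p₀/q₀ = 6/1; p₀² − 48·q₀² = 36 − 48 = -12.
  k = 1: m = 6, d = 12, a = ⌊(6 + 6)/12⌋ = 1; p/q = (1·6 + 1)/(1·1 + 0) = 7/1; p² − 48·q² = 49 − 48 = 1.
  The first convergent with p² − 48·q² = 1 gives the fundamental solution (x₁, y₁) = (7, 1).
Step 2: Apply the recurrence (x_{n+1}, y_{n+1}) = (x₁x_n + 48y₁y_n, x₁y_n + y₁x_n) repeatedly.
  From (x_1, y_1) = (7, 1): x_2 = 7·7 + 48·1·1 = 97; y_2 = 7·1 + 1·7 = 14.
Step 3: Verify x_2² - 48·y_2² = 9409 - 9408 = 1 (should be 1). ✓

(x_1, y_1) = (7, 1); (x_2, y_2) = (97, 14).


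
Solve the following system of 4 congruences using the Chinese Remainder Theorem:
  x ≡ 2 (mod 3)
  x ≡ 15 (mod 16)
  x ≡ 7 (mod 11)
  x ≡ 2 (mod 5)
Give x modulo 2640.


Product of moduli M = 3 · 16 · 11 · 5 = 2640.
Merge one congruence at a time:
  Start: x ≡ 2 (mod 3).
  Combine with x ≡ 15 (mod 16); new modulus lcm = 48.
    Write x = 2 + 3·t and substitute into x ≡ 15 (mod 16): 3·t ≡ 15 − 2 = 13 (mod 16).
    The inverse of 3 mod 16 is 11 (since 3·11 = 33 = 2·16 + 1), so t ≡ 11·13 = 143 ≡ 15 (mod 16).
    Then x = 2 + 3·15 = 47, valid modulo lcm(3, 16) = 48: x ≡ 47 (mod 48).
  Combine with x ≡ 7 (mod 11); new modulus lcm = 528.
    Write x = 47 + 48·t and substitute into x ≡ 7 (mod 11): 48·t ≡ 7 − 47 = -40 (mod 11).
    Reduce coefficients mod 11: 4·t ≡ 4 (mod 11).
    The inverse of 4 mod 11 is 3 (since 4·3 = 12 = 1·11 + 1), so t ≡ 3·4 = 12 ≡ 1 (mod 11).
    Then x = 47 + 48·1 = 95, valid modulo lcm(48, 11) = 528: x ≡ 95 (mod 528).
  Combine with x ≡ 2 (mod 5); new modulus lcm = 2640.
    Write x = 95 + 528·t and substitute into x ≡ 2 (mod 5): 528·t ≡ 2 − 95 = -93 (mod 5).
    Reduce coefficients mod 5: 3·t ≡ 2 (mod 5).
    The inverse of 3 mod 5 is 2 (since 3·2 = 6 = 1·5 + 1), so t ≡ 2·2 = 4 ≡ 4 (mod 5).
    Then x = 95 + 528·4 = 2207, valid modulo lcm(528, 5) = 2640: x ≡ 2207 (mod 2640).
Verify against each original: 2207 mod 3 = 2, 2207 mod 16 = 15, 2207 mod 11 = 7, 2207 mod 5 = 2.

x ≡ 2207 (mod 2640).


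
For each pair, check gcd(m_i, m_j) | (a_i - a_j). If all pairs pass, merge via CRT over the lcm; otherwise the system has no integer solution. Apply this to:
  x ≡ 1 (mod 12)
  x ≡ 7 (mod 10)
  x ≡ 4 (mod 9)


Moduli 12, 10, 9 are not pairwise coprime, so CRT works modulo lcm(m_i) when all pairwise compatibility conditions hold.
Pairwise compatibility: gcd(m_i, m_j) must divide a_i - a_j for every pair.
Merge one congruence at a time:
  Start: x ≡ 1 (mod 12).
  Combine with x ≡ 7 (mod 10): gcd(12, 10) = 2; 7 - 1 = 6, which IS divisible by 2, so compatible.
    Write x = 1 + 12·t and substitute into x ≡ 7 (mod 10): 12·t ≡ 7 − 1 = 6 (mod 10).
    Divide the congruence (and modulus) by g = 2: 6·t ≡ 3 (mod 5).
    Reduce coefficients mod 5: 1·t ≡ 3 (mod 5).
    So t ≡ 3 (mod 5).
    Then x = 1 + 12·3 = 37, valid modulo lcm(12, 10) = 60: x ≡ 37 (mod 60).
  Combine with x ≡ 4 (mod 9): gcd(60, 9) = 3; 4 - 37 = -33, which IS divisible by 3, so compatible.
    Write x = 37 + 60·t and substitute into x ≡ 4 (mod 9): 60·t ≡ 4 − 37 = -33 (mod 9).
    Divide the congruence (and modulus) by g = 3: 20·t ≡ -11 (mod 3).
    Reduce coefficients mod 3: 2·t ≡ 1 (mod 3).
    The inverse of 2 mod 3 is 2 (since 2·2 = 4 = 1·3 + 1), so t ≡ 2·1 = 2 ≡ 2 (mod 3).
    Then x = 37 + 60·2 = 157, valid modulo lcm(60, 9) = 180: x ≡ 157 (mod 180).
Verify: 157 mod 12 = 1, 157 mod 10 = 7, 157 mod 9 = 4.

x ≡ 157 (mod 180).


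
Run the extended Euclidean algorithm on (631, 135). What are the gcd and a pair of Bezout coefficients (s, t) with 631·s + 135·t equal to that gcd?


Euclidean algorithm on (631, 135) — divide until remainder is 0:
  631 = 4 · 135 + 91
  135 = 1 · 91 + 44
  91 = 2 · 44 + 3
  44 = 14 · 3 + 2
  3 = 1 · 2 + 1
  2 = 2 · 1 + 0
gcd(631, 135) = 1.
Track Bezout coefficients alongside the remainders: start with r₀ = 631 = a·1 + b·0 (s = 1, t = 0) and r₁ = 135 = a·0 + b·1 (s = 0, t = 1); each new remainder r_{k+1} = r_{k-1} − q_k·r_k inherits s_{k+1} = s_{k-1} − q_k·s_k, t_{k+1} = t_{k-1} − q_k·t_k, so r_k = a·s_k + b·t_k at every step:
  q = 4: r = 91, s = 1 − 4·0 = 1, t = 0 − 4·1 = -4  (check: 631·1 + 135·(-4) = 91)
  q = 1: r = 44, s = 0 − 1·1 = -1, t = 1 − 1·(-4) = 5  (check: 631·(-1) + 135·5 = 44)
  q = 2: r = 3, s = 1 − 2·(-1) = 3, t = -4 − 2·5 = -14  (check: 631·3 + 135·(-14) = 3)
  q = 14: r = 2, s = -1 − 14·3 = -43, t = 5 − 14·(-14) = 201  (check: 631·(-43) + 135·201 = 2)
  q = 1: r = 1, s = 3 − 1·(-43) = 46, t = -14 − 1·201 = -215  (check: 631·46 + 135·(-215) = 1)
The row with r = 1 (the gcd) gives the Bezout coefficients s = 46, t = -215.
Result: 631 · (46) + 135 · (-215) = 1.

gcd(631, 135) = 1; s = 46, t = -215 (check: 631·46 + 135·(-215) = 1).


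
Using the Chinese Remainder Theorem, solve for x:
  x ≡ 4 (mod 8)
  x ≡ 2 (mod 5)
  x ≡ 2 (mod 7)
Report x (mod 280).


Moduli 8, 5, 7 are pairwise coprime; by CRT there is a unique solution modulo M = 8 · 5 · 7 = 280.
Solve pairwise, accumulating the modulus:
  Start with x ≡ 4 (mod 8).
  Combine with x ≡ 2 (mod 5): since gcd(8, 5) = 1, we get a unique residue mod 40.
    Write x = 4 + 8·t and substitute into x ≡ 2 (mod 5): 8·t ≡ 2 − 4 = -2 (mod 5).
    Reduce coefficients mod 5: 3·t ≡ 3 (mod 5).
    The inverse of 3 mod 5 is 2 (since 3·2 = 6 = 1·5 + 1), so t ≡ 2·3 = 6 ≡ 1 (mod 5).
    Then x = 4 + 8·1 = 12, valid modulo lcm(8, 5) = 40: x ≡ 12 (mod 40).
  Combine with x ≡ 2 (mod 7): since gcd(40, 7) = 1, we get a unique residue mod 280.
    Write x = 12 + 40·t and substitute into x ≡ 2 (mod 7): 40·t ≡ 2 − 12 = -10 (mod 7).
    Reduce coefficients mod 7: 5·t ≡ 4 (mod 7).
    The inverse of 5 mod 7 is 3 (since 5·3 = 15 = 2·7 + 1), so t ≡ 3·4 = 12 ≡ 5 (mod 7).
    Then x = 12 + 40·5 = 212, valid modulo lcm(40, 7) = 280: x ≡ 212 (mod 280).
Verify: 212 mod 8 = 4 ✓, 212 mod 5 = 2 ✓, 212 mod 7 = 2 ✓.

x ≡ 212 (mod 280).


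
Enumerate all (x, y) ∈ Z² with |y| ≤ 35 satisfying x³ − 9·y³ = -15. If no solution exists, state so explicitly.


The equation is x³ - 9y³ = -15. For fixed y, x³ = 9·y³ − 15, so a solution requires the RHS to be a perfect cube.
Strategy: iterate y from -35 to 35, compute RHS = 9·y³ − 15, and check whether it is a (positive or negative) perfect cube.
Check small values of y:
  y = 0: RHS = -15 is not a perfect cube.
  y = 1: RHS = -6 is not a perfect cube.
  y = -1: RHS = -24 is not a perfect cube.
  y = 2: RHS = 57 is not a perfect cube.
  y = -2: RHS = -87 is not a perfect cube.
  y = 3: RHS = 228 is not a perfect cube.
  y = -3: RHS = -258 is not a perfect cube.
Continuing the search up to |y| = 35 finds no solutions either.
No (x, y) in the scanned range satisfies the equation.

No integer solutions with |y| ≤ 35.


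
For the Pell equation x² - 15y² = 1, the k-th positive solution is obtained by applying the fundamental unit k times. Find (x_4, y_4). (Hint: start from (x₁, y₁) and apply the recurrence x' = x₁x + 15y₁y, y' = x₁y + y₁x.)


Step 1: Find the fundamental solution (x₁, y₁) of x² - 15y² = 1.
  Expand √15 as a continued fraction. a₀ = ⌊√15⌋ = 3; iterate m_{k+1} = d_k·a_k − m_k, d_{k+1} = (15 − m_{k+1}²)/d_k, a_{k+1} = ⌊(a₀ + m_{k+1})/d_{k+1}⌋ (starting m₀ = 0, d₀ = 1), with convergents p_k = a_k·p_{k-1} + p_{k-2}, q_k = a_k·q_{k-1} + q_{k-2} (p₋₁ = 1, q₋₁ = 0):
  k = 0: a₀ = 3; p₀/q₀ = 3/1; p₀² − 15·q₀² = 9 − 15 = -6.
  k = 1: m = 3, d = 6, a = ⌊(3 + 3)/6⌋ = 1; p/q = (1·3 + 1)/(1·1 + 0) = 4/1; p² − 15·q² = 16 − 15 = 1.
  The first convergent with p² − 15·q² = 1 gives the fundamental solution (x₁, y₁) = (4, 1).
Step 2: Apply the recurrence (x_{n+1}, y_{n+1}) = (x₁x_n + 15y₁y_n, x₁y_n + y₁x_n) repeatedly.
  From (x_1, y_1) = (4, 1): x_2 = 4·4 + 15·1·1 = 31; y_2 = 4·1 + 1·4 = 8.
  From (x_2, y_2) = (31, 8): x_3 = 4·31 + 15·1·8 = 244; y_3 = 4·8 + 1·31 = 63.
  From (x_3, y_3) = (244, 63): x_4 = 4·244 + 15·1·63 = 1921; y_4 = 4·63 + 1·244 = 496.
Step 3: Verify x_4² - 15·y_4² = 3690241 - 3690240 = 1 (should be 1). ✓

(x_1, y_1) = (4, 1); (x_4, y_4) = (1921, 496).


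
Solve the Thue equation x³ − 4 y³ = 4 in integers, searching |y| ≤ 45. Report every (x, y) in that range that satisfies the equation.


The equation is x³ - 4y³ = 4. For fixed y, x³ = 4·y³ + 4, so a solution requires the RHS to be a perfect cube.
Strategy: iterate y from -45 to 45, compute RHS = 4·y³ + 4, and check whether it is a (positive or negative) perfect cube.
Check small values of y:
  y = 0: RHS = 4 is not a perfect cube.
  y = 1: RHS = 8 = (2)³ ⇒ x = 2 works.
  y = -1: RHS = 0 = (0)³ ⇒ x = 0 works.
  y = 2: RHS = 36 is not a perfect cube.
  y = -2: RHS = -28 is not a perfect cube.
  y = 3: RHS = 112 is not a perfect cube.
  y = -3: RHS = -104 is not a perfect cube.
Continuing the search up to |y| = 45 finds no further solutions beyond those listed.
Collected solutions: (0, -1), (2, 1).

Solutions (with |y| ≤ 45): (0, -1), (2, 1).


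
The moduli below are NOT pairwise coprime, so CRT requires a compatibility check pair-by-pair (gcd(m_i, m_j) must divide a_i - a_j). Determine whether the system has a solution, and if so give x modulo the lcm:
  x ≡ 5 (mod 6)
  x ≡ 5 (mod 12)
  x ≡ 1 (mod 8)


Moduli 6, 12, 8 are not pairwise coprime, so CRT works modulo lcm(m_i) when all pairwise compatibility conditions hold.
Pairwise compatibility: gcd(m_i, m_j) must divide a_i - a_j for every pair.
Merge one congruence at a time:
  Start: x ≡ 5 (mod 6).
  Combine with x ≡ 5 (mod 12): gcd(6, 12) = 6; 5 - 5 = 0, which IS divisible by 6, so compatible.
    Write x = 5 + 6·t and substitute into x ≡ 5 (mod 12): 6·t ≡ 5 − 5 = 0 (mod 12).
    Divide the congruence (and modulus) by g = 6: 1·t ≡ 0 (mod 2).
    So t ≡ 0 (mod 2).
    Then x = 5 + 6·0 = 5, valid modulo lcm(6, 12) = 12: x ≡ 5 (mod 12).
  Combine with x ≡ 1 (mod 8): gcd(12, 8) = 4; 1 - 5 = -4, which IS divisible by 4, so compatible.
    Write x = 5 + 12·t and substitute into x ≡ 1 (mod 8): 12·t ≡ 1 − 5 = -4 (mod 8).
    Divide the congruence (and modulus) by g = 4: 3·t ≡ -1 (mod 2).
    Reduce coefficients mod 2: 1·t ≡ 1 (mod 2).
    So t ≡ 1 (mod 2).
    Then x = 5 + 12·1 = 17, valid modulo lcm(12, 8) = 24: x ≡ 17 (mod 24).
Verify: 17 mod 6 = 5, 17 mod 12 = 5, 17 mod 8 = 1.

x ≡ 17 (mod 24).


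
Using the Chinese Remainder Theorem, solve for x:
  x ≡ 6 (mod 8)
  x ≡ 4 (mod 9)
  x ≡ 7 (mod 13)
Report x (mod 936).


Moduli 8, 9, 13 are pairwise coprime; by CRT there is a unique solution modulo M = 8 · 9 · 13 = 936.
Solve pairwise, accumulating the modulus:
  Start with x ≡ 6 (mod 8).
  Combine with x ≡ 4 (mod 9): since gcd(8, 9) = 1, we get a unique residue mod 72.
    Write x = 6 + 8·t and substitute into x ≡ 4 (mod 9): 8·t ≡ 4 − 6 = -2 (mod 9).
    Reduce coefficients mod 9: 8·t ≡ 7 (mod 9).
    The inverse of 8 mod 9 is 8 (since 8·8 = 64 = 7·9 + 1), so t ≡ 8·7 = 56 ≡ 2 (mod 9).
    Then x = 6 + 8·2 = 22, valid modulo lcm(8, 9) = 72: x ≡ 22 (mod 72).
  Combine with x ≡ 7 (mod 13): since gcd(72, 13) = 1, we get a unique residue mod 936.
    Write x = 22 + 72·t and substitute into x ≡ 7 (mod 13): 72·t ≡ 7 − 22 = -15 (mod 13).
    Reduce coefficients mod 13: 7·t ≡ 11 (mod 13).
    The inverse of 7 mod 13 is 2 (since 7·2 = 14 = 1·13 + 1), so t ≡ 2·11 = 22 ≡ 9 (mod 13).
    Then x = 22 + 72·9 = 670, valid modulo lcm(72, 13) = 936: x ≡ 670 (mod 936).
Verify: 670 mod 8 = 6 ✓, 670 mod 9 = 4 ✓, 670 mod 13 = 7 ✓.

x ≡ 670 (mod 936).


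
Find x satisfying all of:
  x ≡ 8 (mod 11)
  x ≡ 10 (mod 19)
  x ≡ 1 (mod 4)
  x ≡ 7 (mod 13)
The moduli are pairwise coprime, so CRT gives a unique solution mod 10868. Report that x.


Product of moduli M = 11 · 19 · 4 · 13 = 10868.
Merge one congruence at a time:
  Start: x ≡ 8 (mod 11).
  Combine with x ≡ 10 (mod 19); new modulus lcm = 209.
    Write x = 8 + 11·t and substitute into x ≡ 10 (mod 19): 11·t ≡ 10 − 8 = 2 (mod 19).
    The inverse of 11 mod 19 is 7 (since 11·7 = 77 = 4·19 + 1), so t ≡ 7·2 = 14 ≡ 14 (mod 19).
    Then x = 8 + 11·14 = 162, valid modulo lcm(11, 19) = 209: x ≡ 162 (mod 209).
  Combine with x ≡ 1 (mod 4); new modulus lcm = 836.
    Write x = 162 + 209·t and substitute into x ≡ 1 (mod 4): 209·t ≡ 1 − 162 = -161 (mod 4).
    Reduce coefficients mod 4: 1·t ≡ 3 (mod 4).
    So t ≡ 3 (mod 4).
    Then x = 162 + 209·3 = 789, valid modulo lcm(209, 4) = 836: x ≡ 789 (mod 836).
  Combine with x ≡ 7 (mod 13); new modulus lcm = 10868.
    Write x = 789 + 836·t and substitute into x ≡ 7 (mod 13): 836·t ≡ 7 − 789 = -782 (mod 13).
    Reduce coefficients mod 13: 4·t ≡ 11 (mod 13).
    The inverse of 4 mod 13 is 10 (since 4·10 = 40 = 3·13 + 1), so t ≡ 10·11 = 110 ≡ 6 (mod 13).
    Then x = 789 + 836·6 = 5805, valid modulo lcm(836, 13) = 10868: x ≡ 5805 (mod 10868).
Verify against each original: 5805 mod 11 = 8, 5805 mod 19 = 10, 5805 mod 4 = 1, 5805 mod 13 = 7.

x ≡ 5805 (mod 10868).


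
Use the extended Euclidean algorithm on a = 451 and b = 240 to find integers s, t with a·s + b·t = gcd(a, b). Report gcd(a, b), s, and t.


Euclidean algorithm on (451, 240) — divide until remainder is 0:
  451 = 1 · 240 + 211
  240 = 1 · 211 + 29
  211 = 7 · 29 + 8
  29 = 3 · 8 + 5
  8 = 1 · 5 + 3
  5 = 1 · 3 + 2
  3 = 1 · 2 + 1
  2 = 2 · 1 + 0
gcd(451, 240) = 1.
Track Bezout coefficients alongside the remainders: start with r₀ = 451 = a·1 + b·0 (s = 1, t = 0) and r₁ = 240 = a·0 + b·1 (s = 0, t = 1); each new remainder r_{k+1} = r_{k-1} − q_k·r_k inherits s_{k+1} = s_{k-1} − q_k·s_k, t_{k+1} = t_{k-1} − q_k·t_k, so r_k = a·s_k + b·t_k at every step:
  q = 1: r = 211, s = 1 − 1·0 = 1, t = 0 − 1·1 = -1  (check: 451·1 + 240·(-1) = 211)
  q = 1: r = 29, s = 0 − 1·1 = -1, t = 1 − 1·(-1) = 2  (check: 451·(-1) + 240·2 = 29)
  q = 7: r = 8, s = 1 − 7·(-1) = 8, t = -1 − 7·2 = -15  (check: 451·8 + 240·(-15) = 8)
  q = 3: r = 5, s = -1 − 3·8 = -25, t = 2 − 3·(-15) = 47  (check: 451·(-25) + 240·47 = 5)
  q = 1: r = 3, s = 8 − 1·(-25) = 33, t = -15 − 1·47 = -62  (check: 451·33 + 240·(-62) = 3)
  q = 1: r = 2, s = -25 − 1·33 = -58, t = 47 − 1·(-62) = 109  (check: 451·(-58) + 240·109 = 2)
  q = 1: r = 1, s = 33 − 1·(-58) = 91, t = -62 − 1·109 = -171  (check: 451·91 + 240·(-171) = 1)
The row with r = 1 (the gcd) gives the Bezout coefficients s = 91, t = -171.
Result: 451 · (91) + 240 · (-171) = 1.

gcd(451, 240) = 1; s = 91, t = -171 (check: 451·91 + 240·(-171) = 1).


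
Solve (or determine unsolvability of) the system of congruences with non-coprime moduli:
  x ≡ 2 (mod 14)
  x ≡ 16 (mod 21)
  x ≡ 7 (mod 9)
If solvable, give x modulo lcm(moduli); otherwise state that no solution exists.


Moduli 14, 21, 9 are not pairwise coprime, so CRT works modulo lcm(m_i) when all pairwise compatibility conditions hold.
Pairwise compatibility: gcd(m_i, m_j) must divide a_i - a_j for every pair.
Merge one congruence at a time:
  Start: x ≡ 2 (mod 14).
  Combine with x ≡ 16 (mod 21): gcd(14, 21) = 7; 16 - 2 = 14, which IS divisible by 7, so compatible.
    Write x = 2 + 14·t and substitute into x ≡ 16 (mod 21): 14·t ≡ 16 − 2 = 14 (mod 21).
    Divide the congruence (and modulus) by g = 7: 2·t ≡ 2 (mod 3).
    The inverse of 2 mod 3 is 2 (since 2·2 = 4 = 1·3 + 1), so t ≡ 2·2 = 4 ≡ 1 (mod 3).
    Then x = 2 + 14·1 = 16, valid modulo lcm(14, 21) = 42: x ≡ 16 (mod 42).
  Combine with x ≡ 7 (mod 9): gcd(42, 9) = 3; 7 - 16 = -9, which IS divisible by 3, so compatible.
    Write x = 16 + 42·t and substitute into x ≡ 7 (mod 9): 42·t ≡ 7 − 16 = -9 (mod 9).
    Divide the congruence (and modulus) by g = 3: 14·t ≡ -3 (mod 3).
    Reduce coefficients mod 3: 2·t ≡ 0 (mod 3).
    The inverse of 2 mod 3 is 2 (since 2·2 = 4 = 1·3 + 1), so t ≡ 2·0 = 0 ≡ 0 (mod 3).
    Then x = 16 + 42·0 = 16, valid modulo lcm(42, 9) = 126: x ≡ 16 (mod 126).
Verify: 16 mod 14 = 2, 16 mod 21 = 16, 16 mod 9 = 7.

x ≡ 16 (mod 126).


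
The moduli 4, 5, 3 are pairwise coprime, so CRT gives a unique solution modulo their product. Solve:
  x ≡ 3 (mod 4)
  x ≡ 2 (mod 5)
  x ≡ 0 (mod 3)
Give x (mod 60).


Moduli 4, 5, 3 are pairwise coprime; by CRT there is a unique solution modulo M = 4 · 5 · 3 = 60.
Solve pairwise, accumulating the modulus:
  Start with x ≡ 3 (mod 4).
  Combine with x ≡ 2 (mod 5): since gcd(4, 5) = 1, we get a unique residue mod 20.
    Write x = 3 + 4·t and substitute into x ≡ 2 (mod 5): 4·t ≡ 2 − 3 = -1 (mod 5).
    Reduce coefficients mod 5: 4·t ≡ 4 (mod 5).
    The inverse of 4 mod 5 is 4 (since 4·4 = 16 = 3·5 + 1), so t ≡ 4·4 = 16 ≡ 1 (mod 5).
    Then x = 3 + 4·1 = 7, valid modulo lcm(4, 5) = 20: x ≡ 7 (mod 20).
  Combine with x ≡ 0 (mod 3): since gcd(20, 3) = 1, we get a unique residue mod 60.
    Write x = 7 + 20·t and substitute into x ≡ 0 (mod 3): 20·t ≡ 0 − 7 = -7 (mod 3).
    Reduce coefficients mod 3: 2·t ≡ 2 (mod 3).
    The inverse of 2 mod 3 is 2 (since 2·2 = 4 = 1·3 + 1), so t ≡ 2·2 = 4 ≡ 1 (mod 3).
    Then x = 7 + 20·1 = 27, valid modulo lcm(20, 3) = 60: x ≡ 27 (mod 60).
Verify: 27 mod 4 = 3 ✓, 27 mod 5 = 2 ✓, 27 mod 3 = 0 ✓.

x ≡ 27 (mod 60).


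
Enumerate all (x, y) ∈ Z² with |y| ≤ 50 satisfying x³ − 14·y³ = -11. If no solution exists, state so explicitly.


The equation is x³ - 14y³ = -11. For fixed y, x³ = 14·y³ − 11, so a solution requires the RHS to be a perfect cube.
Strategy: iterate y from -50 to 50, compute RHS = 14·y³ − 11, and check whether it is a (positive or negative) perfect cube.
Check small values of y:
  y = 0: RHS = -11 is not a perfect cube.
  y = 1: RHS = 3 is not a perfect cube.
  y = -1: RHS = -25 is not a perfect cube.
  y = 2: RHS = 101 is not a perfect cube.
  y = -2: RHS = -123 is not a perfect cube.
  y = 3: RHS = 367 is not a perfect cube.
  y = -3: RHS = -389 is not a perfect cube.
Continuing the search up to |y| = 50 finds no solutions either.
No (x, y) in the scanned range satisfies the equation.

No integer solutions with |y| ≤ 50.


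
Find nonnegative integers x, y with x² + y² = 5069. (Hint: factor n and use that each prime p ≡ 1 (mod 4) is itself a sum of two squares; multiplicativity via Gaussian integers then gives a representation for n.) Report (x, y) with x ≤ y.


Step 1: Factor n = 5069 = 37 · 137.
Step 2: Check the mod-4 condition on each prime factor: 37 ≡ 1 (mod 4), exponent 1; 137 ≡ 1 (mod 4), exponent 1.
All primes ≡ 3 (mod 4) appear to even exponent (or don't appear), so by the two-squares theorem n IS expressible as a sum of two squares.
Step 3: Build a representation. Here n = 37 · 137 is a product of primes ≡ 1 (mod 4). Each prime p ≡ 1 (mod 4) is itself a sum of two squares; find a² by testing p − a² for a perfect square:
  37: 37 − 1² = 36 = 6² ⇒ 37 = 1² + 6².
  137: 137 − 1² = 136, 137 − 2² = 133, 137 − 3² = 128, 137 − 4² = 121 = 11² ⇒ 137 = 4² + 11².
  Combine using the Brahmagupta–Fibonacci identity (a² + b²)(c² + d²) = (ac − bd)² + (ad + bc)² = (ac + bd)² + (ad − bc)²:
  37 · 137 = 5069: from (1² + 6²)(4² + 11²), take (1·4 − 6·11, 1·11 + 6·4) = (4 − 66, 11 + 24) = (-62, 35); dropping signs (only squares matter) gives (62, 35); check 62² + 35² = 3844 + 1225 = 5069 ✓.
Step 4: Order so x ≤ y and verify: 35² + 62² = 1225 + 3844 = 5069 = n. ✓

n = 5069 = 35² + 62² (one valid representation with x ≤ y).


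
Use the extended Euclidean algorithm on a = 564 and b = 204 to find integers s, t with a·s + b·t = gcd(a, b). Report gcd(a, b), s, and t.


Euclidean algorithm on (564, 204) — divide until remainder is 0:
  564 = 2 · 204 + 156
  204 = 1 · 156 + 48
  156 = 3 · 48 + 12
  48 = 4 · 12 + 0
gcd(564, 204) = 12.
Track Bezout coefficients alongside the remainders: start with r₀ = 564 = a·1 + b·0 (s = 1, t = 0) and r₁ = 204 = a·0 + b·1 (s = 0, t = 1); each new remainder r_{k+1} = r_{k-1} − q_k·r_k inherits s_{k+1} = s_{k-1} − q_k·s_k, t_{k+1} = t_{k-1} − q_k·t_k, so r_k = a·s_k + b·t_k at every step:
  q = 2: r = 156, s = 1 − 2·0 = 1, t = 0 − 2·1 = -2  (check: 564·1 + 204·(-2) = 156)
  q = 1: r = 48, s = 0 − 1·1 = -1, t = 1 − 1·(-2) = 3  (check: 564·(-1) + 204·3 = 48)
  q = 3: r = 12, s = 1 − 3·(-1) = 4, t = -2 − 3·3 = -11  (check: 564·4 + 204·(-11) = 12)
The row with r = 12 (the gcd) gives the Bezout coefficients s = 4, t = -11.
Result: 564 · (4) + 204 · (-11) = 12.

gcd(564, 204) = 12; s = 4, t = -11 (check: 564·4 + 204·(-11) = 12).


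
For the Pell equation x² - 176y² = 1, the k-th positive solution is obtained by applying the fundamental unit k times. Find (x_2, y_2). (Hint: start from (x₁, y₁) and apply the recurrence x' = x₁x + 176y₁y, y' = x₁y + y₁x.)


Step 1: Find the fundamental solution (x₁, y₁) of x² - 176y² = 1.
  Expand √176 as a continued fraction. a₀ = ⌊√176⌋ = 13; iterate m_{k+1} = d_k·a_k − m_k, d_{k+1} = (176 − m_{k+1}²)/d_k, a_{k+1} = ⌊(a₀ + m_{k+1})/d_{k+1}⌋ (starting m₀ = 0, d₀ = 1), with convergents p_k = a_k·p_{k-1} + p_{k-2}, q_k = a_k·q_{k-1} + q_{k-2} (p₋₁ = 1, q₋₁ = 0):
  k = 0: a₀ = 13; p₀/q₀ = 13/1; p₀² − 176·q₀² = 169 − 176 = -7.
  k = 1: m = 13, d = 7, a = ⌊(13 + 13)/7⌋ = 3; p/q = (3·13 + 1)/(3·1 + 0) = 40/3; p² − 176·q² = 1600 − 1584 = 16.
  k = 2: m = 8, d = 16, a = ⌊(13 + 8)/16⌋ = 1; p/q = (1·40 + 13)/(1·3 + 1) = 53/4; p² − 176·q² = 2809 − 2816 = -7.
  k = 3: m = 8, d = 7, a = ⌊(13 + 8)/7⌋ = 3; p/q = (3·53 + 40)/(3·4 + 3) = 199/15; p² − 176·q² = 39601 − 39600 = 1.
  The first convergent with p² − 176·q² = 1 gives the fundamental solution (x₁, y₁) = (199, 15).
Step 2: Apply the recurrence (x_{n+1}, y_{n+1}) = (x₁x_n + 176y₁y_n, x₁y_n + y₁x_n) repeatedly.
  From (x_1, y_1) = (199, 15): x_2 = 199·199 + 176·15·15 = 79201; y_2 = 199·15 + 15·199 = 5970.
Step 3: Verify x_2² - 176·y_2² = 6272798401 - 6272798400 = 1 (should be 1). ✓

(x_1, y_1) = (199, 15); (x_2, y_2) = (79201, 5970).


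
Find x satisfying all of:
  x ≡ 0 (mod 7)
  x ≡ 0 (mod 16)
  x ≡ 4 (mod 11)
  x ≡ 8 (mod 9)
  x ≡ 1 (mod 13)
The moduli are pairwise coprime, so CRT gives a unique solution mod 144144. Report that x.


Product of moduli M = 7 · 16 · 11 · 9 · 13 = 144144.
Merge one congruence at a time:
  Start: x ≡ 0 (mod 7).
  Combine with x ≡ 0 (mod 16); new modulus lcm = 112.
    Write x = 0 + 7·t and substitute into x ≡ 0 (mod 16): 7·t ≡ 0 − 0 = 0 (mod 16).
    The inverse of 7 mod 16 is 7 (since 7·7 = 49 = 3·16 + 1), so t ≡ 7·0 = 0 ≡ 0 (mod 16).
    Then x = 0 + 7·0 = 0, valid modulo lcm(7, 16) = 112: x ≡ 0 (mod 112).
  Combine with x ≡ 4 (mod 11); new modulus lcm = 1232.
    Write x = 0 + 112·t and substitute into x ≡ 4 (mod 11): 112·t ≡ 4 − 0 = 4 (mod 11).
    Reduce coefficients mod 11: 2·t ≡ 4 (mod 11).
    The inverse of 2 mod 11 is 6 (since 2·6 = 12 = 1·11 + 1), so t ≡ 6·4 = 24 ≡ 2 (mod 11).
    Then x = 0 + 112·2 = 224, valid modulo lcm(112, 11) = 1232: x ≡ 224 (mod 1232).
  Combine with x ≡ 8 (mod 9); new modulus lcm = 11088.
    Write x = 224 + 1232·t and substitute into x ≡ 8 (mod 9): 1232·t ≡ 8 − 224 = -216 (mod 9).
    Reduce coefficients mod 9: 8·t ≡ 0 (mod 9).
    The inverse of 8 mod 9 is 8 (since 8·8 = 64 = 7·9 + 1), so t ≡ 8·0 = 0 ≡ 0 (mod 9).
    Then x = 224 + 1232·0 = 224, valid modulo lcm(1232, 9) = 11088: x ≡ 224 (mod 11088).
  Combine with x ≡ 1 (mod 13); new modulus lcm = 144144.
    Write x = 224 + 11088·t and substitute into x ≡ 1 (mod 13): 11088·t ≡ 1 − 224 = -223 (mod 13).
    Reduce coefficients mod 13: 12·t ≡ 11 (mod 13).
    The inverse of 12 mod 13 is 12 (since 12·12 = 144 = 11·13 + 1), so t ≡ 12·11 = 132 ≡ 2 (mod 13).
    Then x = 224 + 11088·2 = 22400, valid modulo lcm(11088, 13) = 144144: x ≡ 22400 (mod 144144).
Verify against each original: 22400 mod 7 = 0, 22400 mod 16 = 0, 22400 mod 11 = 4, 22400 mod 9 = 8, 22400 mod 13 = 1.

x ≡ 22400 (mod 144144).


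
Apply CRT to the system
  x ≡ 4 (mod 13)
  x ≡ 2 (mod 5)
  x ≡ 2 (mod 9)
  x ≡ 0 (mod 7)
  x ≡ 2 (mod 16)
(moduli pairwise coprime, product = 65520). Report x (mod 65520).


Product of moduli M = 13 · 5 · 9 · 7 · 16 = 65520.
Merge one congruence at a time:
  Start: x ≡ 4 (mod 13).
  Combine with x ≡ 2 (mod 5); new modulus lcm = 65.
    Write x = 4 + 13·t and substitute into x ≡ 2 (mod 5): 13·t ≡ 2 − 4 = -2 (mod 5).
    Reduce coefficients mod 5: 3·t ≡ 3 (mod 5).
    The inverse of 3 mod 5 is 2 (since 3·2 = 6 = 1·5 + 1), so t ≡ 2·3 = 6 ≡ 1 (mod 5).
    Then x = 4 + 13·1 = 17, valid modulo lcm(13, 5) = 65: x ≡ 17 (mod 65).
  Combine with x ≡ 2 (mod 9); new modulus lcm = 585.
    Write x = 17 + 65·t and substitute into x ≡ 2 (mod 9): 65·t ≡ 2 − 17 = -15 (mod 9).
    Reduce coefficients mod 9: 2·t ≡ 3 (mod 9).
    The inverse of 2 mod 9 is 5 (since 2·5 = 10 = 1·9 + 1), so t ≡ 5·3 = 15 ≡ 6 (mod 9).
    Then x = 17 + 65·6 = 407, valid modulo lcm(65, 9) = 585: x ≡ 407 (mod 585).
  Combine with x ≡ 0 (mod 7); new modulus lcm = 4095.
    Write x = 407 + 585·t and substitute into x ≡ 0 (mod 7): 585·t ≡ 0 − 407 = -407 (mod 7).
    Reduce coefficients mod 7: 4·t ≡ 6 (mod 7).
    The inverse of 4 mod 7 is 2 (since 4·2 = 8 = 1·7 + 1), so t ≡ 2·6 = 12 ≡ 5 (mod 7).
    Then x = 407 + 585·5 = 3332, valid modulo lcm(585, 7) = 4095: x ≡ 3332 (mod 4095).
  Combine with x ≡ 2 (mod 16); new modulus lcm = 65520.
    Write x = 3332 + 4095·t and substitute into x ≡ 2 (mod 16): 4095·t ≡ 2 − 3332 = -3330 (mod 16).
    Reduce coefficients mod 16: 15·t ≡ 14 (mod 16).
    The inverse of 15 mod 16 is 15 (since 15·15 = 225 = 14·16 + 1), so t ≡ 15·14 = 210 ≡ 2 (mod 16).
    Then x = 3332 + 4095·2 = 11522, valid modulo lcm(4095, 16) = 65520: x ≡ 11522 (mod 65520).
Verify against each original: 11522 mod 13 = 4, 11522 mod 5 = 2, 11522 mod 9 = 2, 11522 mod 7 = 0, 11522 mod 16 = 2.

x ≡ 11522 (mod 65520).


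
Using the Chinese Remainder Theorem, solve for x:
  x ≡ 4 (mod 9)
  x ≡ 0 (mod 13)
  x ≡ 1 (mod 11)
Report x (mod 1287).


Moduli 9, 13, 11 are pairwise coprime; by CRT there is a unique solution modulo M = 9 · 13 · 11 = 1287.
Solve pairwise, accumulating the modulus:
  Start with x ≡ 4 (mod 9).
  Combine with x ≡ 0 (mod 13): since gcd(9, 13) = 1, we get a unique residue mod 117.
    Write x = 4 + 9·t and substitute into x ≡ 0 (mod 13): 9·t ≡ 0 − 4 = -4 (mod 13).
    Reduce coefficients mod 13: 9·t ≡ 9 (mod 13).
    The inverse of 9 mod 13 is 3 (since 9·3 = 27 = 2·13 + 1), so t ≡ 3·9 = 27 ≡ 1 (mod 13).
    Then x = 4 + 9·1 = 13, valid modulo lcm(9, 13) = 117: x ≡ 13 (mod 117).
  Combine with x ≡ 1 (mod 11): since gcd(117, 11) = 1, we get a unique residue mod 1287.
    Write x = 13 + 117·t and substitute into x ≡ 1 (mod 11): 117·t ≡ 1 − 13 = -12 (mod 11).
    Reduce coefficients mod 11: 7·t ≡ 10 (mod 11).
    The inverse of 7 mod 11 is 8 (since 7·8 = 56 = 5·11 + 1), so t ≡ 8·10 = 80 ≡ 3 (mod 11).
    Then x = 13 + 117·3 = 364, valid modulo lcm(117, 11) = 1287: x ≡ 364 (mod 1287).
Verify: 364 mod 9 = 4 ✓, 364 mod 13 = 0 ✓, 364 mod 11 = 1 ✓.

x ≡ 364 (mod 1287).


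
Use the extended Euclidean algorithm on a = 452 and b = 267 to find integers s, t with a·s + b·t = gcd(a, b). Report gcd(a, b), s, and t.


Euclidean algorithm on (452, 267) — divide until remainder is 0:
  452 = 1 · 267 + 185
  267 = 1 · 185 + 82
  185 = 2 · 82 + 21
  82 = 3 · 21 + 19
  21 = 1 · 19 + 2
  19 = 9 · 2 + 1
  2 = 2 · 1 + 0
gcd(452, 267) = 1.
Track Bezout coefficients alongside the remainders: start with r₀ = 452 = a·1 + b·0 (s = 1, t = 0) and r₁ = 267 = a·0 + b·1 (s = 0, t = 1); each new remainder r_{k+1} = r_{k-1} − q_k·r_k inherits s_{k+1} = s_{k-1} − q_k·s_k, t_{k+1} = t_{k-1} − q_k·t_k, so r_k = a·s_k + b·t_k at every step:
  q = 1: r = 185, s = 1 − 1·0 = 1, t = 0 − 1·1 = -1  (check: 452·1 + 267·(-1) = 185)
  q = 1: r = 82, s = 0 − 1·1 = -1, t = 1 − 1·(-1) = 2  (check: 452·(-1) + 267·2 = 82)
  q = 2: r = 21, s = 1 − 2·(-1) = 3, t = -1 − 2·2 = -5  (check: 452·3 + 267·(-5) = 21)
  q = 3: r = 19, s = -1 − 3·3 = -10, t = 2 − 3·(-5) = 17  (check: 452·(-10) + 267·17 = 19)
  q = 1: r = 2, s = 3 − 1·(-10) = 13, t = -5 − 1·17 = -22  (check: 452·13 + 267·(-22) = 2)
  q = 9: r = 1, s = -10 − 9·13 = -127, t = 17 − 9·(-22) = 215  (check: 452·(-127) + 267·215 = 1)
The row with r = 1 (the gcd) gives the Bezout coefficients s = -127, t = 215.
Result: 452 · (-127) + 267 · (215) = 1.

gcd(452, 267) = 1; s = -127, t = 215 (check: 452·(-127) + 267·215 = 1).


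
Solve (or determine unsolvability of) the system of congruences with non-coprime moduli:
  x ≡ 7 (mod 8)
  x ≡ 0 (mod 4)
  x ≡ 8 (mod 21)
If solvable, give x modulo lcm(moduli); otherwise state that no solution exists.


Moduli 8, 4, 21 are not pairwise coprime, so CRT works modulo lcm(m_i) when all pairwise compatibility conditions hold.
Pairwise compatibility: gcd(m_i, m_j) must divide a_i - a_j for every pair.
Merge one congruence at a time:
  Start: x ≡ 7 (mod 8).
  Combine with x ≡ 0 (mod 4): gcd(8, 4) = 4, and 0 - 7 = -7 is NOT divisible by 4.
    ⇒ system is inconsistent (no integer solution).

No solution (the system is inconsistent).


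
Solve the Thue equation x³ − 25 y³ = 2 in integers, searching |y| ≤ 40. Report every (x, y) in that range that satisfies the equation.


The equation is x³ - 25y³ = 2. For fixed y, x³ = 25·y³ + 2, so a solution requires the RHS to be a perfect cube.
Strategy: iterate y from -40 to 40, compute RHS = 25·y³ + 2, and check whether it is a (positive or negative) perfect cube.
Check small values of y:
  y = 0: RHS = 2 is not a perfect cube.
  y = 1: RHS = 27 = (3)³ ⇒ x = 3 works.
  y = -1: RHS = -23 is not a perfect cube.
  y = 2: RHS = 202 is not a perfect cube.
  y = -2: RHS = -198 is not a perfect cube.
  y = 3: RHS = 677 is not a perfect cube.
  y = -3: RHS = -673 is not a perfect cube.
Continuing the search up to |y| = 40 finds no further solutions beyond those listed.
Collected solutions: (3, 1).

Solutions (with |y| ≤ 40): (3, 1).


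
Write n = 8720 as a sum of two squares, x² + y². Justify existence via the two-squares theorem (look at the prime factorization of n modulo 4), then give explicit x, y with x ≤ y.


Step 1: Factor n = 8720 = 2^4 · 5 · 109.
Step 2: Check the mod-4 condition on each prime factor: 2 = 2 (special); 5 ≡ 1 (mod 4), exponent 1; 109 ≡ 1 (mod 4), exponent 1.
All primes ≡ 3 (mod 4) appear to even exponent (or don't appear), so by the two-squares theorem n IS expressible as a sum of two squares.
Step 3: Build a representation. Group n = k² · m with k = 4 and m = 5 · 109 = 545 (a product of primes ≡ 1 (mod 4)); a representation of m scales to one of n via (k·x)² + (k·y)² = k²(x² + y²). Each prime p ≡ 1 (mod 4) is itself a sum of two squares; find a² by testing p − a² for a perfect square:
  5: 5 − 1² = 4 = 2² ⇒ 5 = 1² + 2².
  109: 109 − 1² = 108, 109 − 2² = 105, 109 − 3² = 100 = 10² ⇒ 109 = 3² + 10².
  Combine using the Brahmagupta–Fibonacci identity (a² + b²)(c² + d²) = (ac − bd)² + (ad + bc)² = (ac + bd)² + (ad − bc)²:
  5 · 109 = 545: from (1² + 2²)(3² + 10²), take (1·3 − 2·10, 1·10 + 2·3) = (3 − 20, 10 + 6) = (-17, 16); dropping signs (only squares matter) gives (17, 16); check 17² + 16² = 289 + 256 = 545 ✓.
  Scale by k = 4: (4·17, 4·16) = (68, 64).
Step 4: Order so x ≤ y and verify: 64² + 68² = 4096 + 4624 = 8720 = n. ✓

n = 8720 = 64² + 68² (one valid representation with x ≤ y).
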